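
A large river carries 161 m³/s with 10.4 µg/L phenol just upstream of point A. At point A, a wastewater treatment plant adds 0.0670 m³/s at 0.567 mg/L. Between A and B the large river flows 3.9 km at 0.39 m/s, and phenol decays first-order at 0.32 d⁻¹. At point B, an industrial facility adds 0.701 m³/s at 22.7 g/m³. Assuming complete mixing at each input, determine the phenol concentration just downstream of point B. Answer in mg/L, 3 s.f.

10.4 µg/L = 0.0104 mg/L.
After input A: C = (161·0.0104 + 0.067·0.567) / 161.1 = 0.01063 mg/L.
Over the 3.9 km reach to input B (t = 1e+04 s = 0.1157 d), decay gives C = 0.01063·exp(−0.32·0.1157) = 0.01024 mg/L.
After input B: C = (161.1·0.01024 + 0.701·22.7) / 161.8 = 0.1086 mg/L.

0.109 mg/L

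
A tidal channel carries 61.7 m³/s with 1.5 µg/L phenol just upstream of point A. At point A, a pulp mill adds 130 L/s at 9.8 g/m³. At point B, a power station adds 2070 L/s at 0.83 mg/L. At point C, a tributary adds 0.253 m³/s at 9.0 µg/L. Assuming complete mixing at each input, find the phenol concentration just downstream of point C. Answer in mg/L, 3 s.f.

1.5 µg/L = 0.0015 mg/L.
130 L/s = 0.13 m³/s.
After input A: C = (61.7·0.0015 + 0.13·9.8) / 61.83 = 0.0221 mg/L.
2070 L/s = 2.07 m³/s.
After input B: C = (61.83·0.0221 + 2.07·0.83) / 63.9 = 0.04827 mg/L.
9.0 µg/L = 0.009 mg/L.
After input C: C = (63.9·0.04827 + 0.253·0.009) / 64.15 = 0.04812 mg/L.

0.0481 mg/L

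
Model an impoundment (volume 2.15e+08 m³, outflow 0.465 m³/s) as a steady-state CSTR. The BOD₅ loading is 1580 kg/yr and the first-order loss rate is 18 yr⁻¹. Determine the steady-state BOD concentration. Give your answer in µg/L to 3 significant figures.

0.407 µg/L

Outflow Q = 0.465 m³/s × 3.156e+07 s/yr = 1.467e+07 m³/yr.
Steady-state CSTR mass balance: W = Q·C + k·V·C, so C = W/(Q + kV).
Q + kV = 1.467e+07 + 18·2.15e+08 = 3.885e+09 m³/yr.
C = 1580/3.885e+09 = 4.067e-07 kg/m³ = 0.0004067 mg/L = 0.4067 µg/L.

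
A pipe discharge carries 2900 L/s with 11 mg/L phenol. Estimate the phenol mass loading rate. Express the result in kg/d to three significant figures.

2900 L/s = 2.9 m³/s.
Mass flux = Q·C = 2.9 m³/s × 11 g/m³ = 31.9 g/s.
= 31.9 g/s × 86.4 = 2756 kg/d.

2760 kg/d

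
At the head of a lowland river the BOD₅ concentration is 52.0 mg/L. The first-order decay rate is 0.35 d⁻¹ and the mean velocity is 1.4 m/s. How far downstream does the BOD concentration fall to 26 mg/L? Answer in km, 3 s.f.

240 km

From C = C₀·e^(−kt), t = ln(C₀/C)/k = ln(52.0/26)/0.35 = 0.6931/0.35 = 1.98 d.
Distance = v·t = 1.4 m/s × 1.711e+05 s = 2.396e+05 m = 239.6 km.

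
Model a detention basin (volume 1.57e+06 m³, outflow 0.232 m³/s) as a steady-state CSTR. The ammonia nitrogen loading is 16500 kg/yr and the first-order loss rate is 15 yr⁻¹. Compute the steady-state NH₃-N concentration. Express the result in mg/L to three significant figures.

Outflow Q = 0.232 m³/s × 3.156e+07 s/yr = 7.321e+06 m³/yr.
Steady-state CSTR mass balance: W = Q·C + k·V·C, so C = W/(Q + kV).
Q + kV = 7.321e+06 + 15·1.57e+06 = 3.087e+07 m³/yr.
C = 16500/3.087e+07 = 0.0005345 kg/m³ = 0.5345 mg/L.

0.534 mg/L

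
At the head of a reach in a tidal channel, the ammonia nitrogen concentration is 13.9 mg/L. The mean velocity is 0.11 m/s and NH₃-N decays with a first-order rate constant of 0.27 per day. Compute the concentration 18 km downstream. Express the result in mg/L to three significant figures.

8.34 mg/L

Travel time t = 18 km / 0.11 m/s = 1.8e+04/0.11 = 1.636e+05 s = 1.894 d.
First-order decay: C = 13.9·exp(−0.27·1.894) = 13.9·0.5997 = 8.336 mg/L.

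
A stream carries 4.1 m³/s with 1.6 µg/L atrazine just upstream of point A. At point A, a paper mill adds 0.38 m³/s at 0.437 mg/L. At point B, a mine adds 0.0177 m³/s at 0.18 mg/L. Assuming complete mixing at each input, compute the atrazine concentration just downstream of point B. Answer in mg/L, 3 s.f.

0.0391 mg/L

1.6 µg/L = 0.0016 mg/L.
After input A: C = (4.1·0.0016 + 0.38·0.437) / 4.48 = 0.03853 mg/L.
After input B: C = (4.48·0.03853 + 0.0177·0.18) / 4.498 = 0.03909 mg/L.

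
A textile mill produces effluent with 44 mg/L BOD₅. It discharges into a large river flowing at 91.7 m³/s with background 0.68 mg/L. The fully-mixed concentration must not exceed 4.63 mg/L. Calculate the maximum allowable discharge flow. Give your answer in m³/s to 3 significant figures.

Mass balance at complete mixing: C_std·(Q_w + Q_r) = Q_w·C_e + Q_r·C_b.
Rearranging, Q_w = Q_r·(C_std − C_b)/(C_e − C_std) = 91.7·(4.63 − 0.68) / (44 − 4.63) = 9.2 m³/s.

9.20 m³/s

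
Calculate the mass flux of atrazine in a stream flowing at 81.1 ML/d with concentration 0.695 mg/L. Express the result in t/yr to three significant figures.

81.1 ML/d = 0.9387 m³/s.
Mass flux = Q·C = 0.9387 m³/s × 0.695 g/m³ = 0.6524 g/s.
= 0.6524 g/s × 31.56 = 20.59 t/yr.

20.6 t/yr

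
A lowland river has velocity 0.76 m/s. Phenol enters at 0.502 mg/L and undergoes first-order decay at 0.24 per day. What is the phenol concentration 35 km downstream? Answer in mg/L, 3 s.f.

Travel time t = 35 km / 0.76 m/s = 3.5e+04/0.76 = 4.605e+04 s = 0.533 d.
First-order decay: C = 0.502·exp(−0.24·0.533) = 0.502·0.8799 = 0.4417 mg/L.

0.442 mg/L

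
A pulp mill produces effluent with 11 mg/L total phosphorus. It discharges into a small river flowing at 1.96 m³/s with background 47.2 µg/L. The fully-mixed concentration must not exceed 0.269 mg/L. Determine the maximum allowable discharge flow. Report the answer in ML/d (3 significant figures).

3.50 ML/d

47.2 µg/L = 0.0472 mg/L.
Mass balance at complete mixing: C_std·(Q_w + Q_r) = Q_w·C_e + Q_r·C_b.
Rearranging, Q_w = Q_r·(C_std − C_b)/(C_e − C_std) = 1.96·(0.269 − 0.0472) / (11 − 0.269) = 0.04051 m³/s.
= 3.5 ML/d.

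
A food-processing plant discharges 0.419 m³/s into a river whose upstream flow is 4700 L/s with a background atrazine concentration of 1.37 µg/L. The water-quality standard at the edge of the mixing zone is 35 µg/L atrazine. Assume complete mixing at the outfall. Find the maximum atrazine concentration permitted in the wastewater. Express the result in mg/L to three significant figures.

4700 L/s = 4.7 m³/s.
1.37 µg/L = 0.00137 mg/L.
35 µg/L = 0.035 mg/L.
Mass balance: 0.035·5.119 = 0.419·Cₑ + 4.7·0.00137.
Cₑ = (0.1792 − 0.006439) / 0.419 = 0.4122 mg/L.

0.412 mg/L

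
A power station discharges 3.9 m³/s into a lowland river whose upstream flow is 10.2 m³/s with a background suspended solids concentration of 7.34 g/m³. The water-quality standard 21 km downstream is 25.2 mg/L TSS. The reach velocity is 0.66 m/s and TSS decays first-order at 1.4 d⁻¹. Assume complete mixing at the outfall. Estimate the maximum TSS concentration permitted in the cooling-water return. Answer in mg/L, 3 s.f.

Travel time to the compliance point: t = 2.1e+04/0.66 = 3.182e+04 s = 0.3683 d; decay factor exp(−1.4·0.3683) = 0.5972.
So the concentration just after mixing may be at most 25.2/0.5972 = 42.2 mg/L.
Mass balance: 42.2·14.1 = 3.9·Cₑ + 10.2·7.34.
Cₑ = (595 − 74.87) / 3.9 = 133.4 mg/L.

133 mg/L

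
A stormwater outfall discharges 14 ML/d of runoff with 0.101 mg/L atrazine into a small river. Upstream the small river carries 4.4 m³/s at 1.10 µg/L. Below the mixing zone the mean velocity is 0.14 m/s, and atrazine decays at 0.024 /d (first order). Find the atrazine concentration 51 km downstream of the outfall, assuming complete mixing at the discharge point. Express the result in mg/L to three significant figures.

0.00420 mg/L

14 ML/d = 0.162 m³/s.
1.10 µg/L = 0.0011 mg/L.
After complete mixing, C₀ = (0.162·0.101 + 4.4·0.0011) / 4.562 = 0.004648 mg/L.
Travel time t = 5.1e+04 m / 0.14 m/s = 3.643e+05 s = 4.216 d.
C = 0.004648·exp(−0.024·4.216) = 0.004648·0.9038 = 0.004201 mg/L.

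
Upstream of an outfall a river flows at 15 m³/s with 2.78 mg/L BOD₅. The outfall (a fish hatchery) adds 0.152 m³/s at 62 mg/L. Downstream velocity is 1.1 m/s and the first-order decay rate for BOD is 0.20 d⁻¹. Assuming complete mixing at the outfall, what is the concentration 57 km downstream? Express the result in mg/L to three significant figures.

2.99 mg/L

After complete mixing, C₀ = (0.152·62 + 15·2.78) / 15.15 = 3.374 mg/L.
Travel time t = 5.7e+04 m / 1.1 m/s = 5.182e+04 s = 0.5997 d.
C = 3.374·exp(−0.20·0.5997) = 3.374·0.887 = 2.993 mg/L.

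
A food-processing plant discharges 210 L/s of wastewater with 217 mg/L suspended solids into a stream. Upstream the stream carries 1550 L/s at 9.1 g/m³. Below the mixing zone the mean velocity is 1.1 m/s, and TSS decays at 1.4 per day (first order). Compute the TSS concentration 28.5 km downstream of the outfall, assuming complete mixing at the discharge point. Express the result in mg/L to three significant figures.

210 L/s = 0.21 m³/s.
1550 L/s = 1.55 m³/s.
After complete mixing, C₀ = (0.21·217 + 1.55·9.1) / 1.76 = 33.91 mg/L.
Travel time t = 2.85e+04 m / 1.1 m/s = 2.591e+04 s = 0.2999 d.
C = 33.91·exp(−1.4·0.2999) = 33.91·0.6572 = 22.28 mg/L.

22.3 mg/L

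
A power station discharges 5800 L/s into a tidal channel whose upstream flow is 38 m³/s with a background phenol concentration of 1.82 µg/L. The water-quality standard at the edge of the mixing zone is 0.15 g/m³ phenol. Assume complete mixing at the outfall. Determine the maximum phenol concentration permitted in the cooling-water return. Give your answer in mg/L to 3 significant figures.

5800 L/s = 5.8 m³/s.
1.82 µg/L = 0.00182 mg/L.
Mass balance: 0.15·43.8 = 5.8·Cₑ + 38·0.00182.
Cₑ = (6.57 − 0.06916) / 5.8 = 1.121 mg/L.

1.12 mg/L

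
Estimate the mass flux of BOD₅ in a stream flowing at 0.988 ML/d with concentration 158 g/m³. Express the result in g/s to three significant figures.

0.988 ML/d = 0.01144 m³/s.
Mass flux = Q·C = 0.01144 m³/s × 158 g/m³ = 1.807 g/s.

1.81 g/s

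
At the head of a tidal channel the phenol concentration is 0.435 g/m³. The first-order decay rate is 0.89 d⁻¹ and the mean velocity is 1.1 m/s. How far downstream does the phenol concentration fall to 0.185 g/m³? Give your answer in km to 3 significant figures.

From C = C₀·e^(−kt), t = ln(C₀/C)/k = ln(0.435/0.185)/0.89 = 0.855/0.89 = 0.9607 d.
Distance = v·t = 1.1 m/s × 8.3e+04 s = 9.13e+04 m = 91.3 km.

91.3 km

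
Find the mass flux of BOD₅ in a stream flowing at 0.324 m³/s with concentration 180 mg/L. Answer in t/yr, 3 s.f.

1840 t/yr

Mass flux = Q·C = 0.324 m³/s × 180 g/m³ = 58.32 g/s.
= 58.32 g/s × 31.56 = 1840 t/yr.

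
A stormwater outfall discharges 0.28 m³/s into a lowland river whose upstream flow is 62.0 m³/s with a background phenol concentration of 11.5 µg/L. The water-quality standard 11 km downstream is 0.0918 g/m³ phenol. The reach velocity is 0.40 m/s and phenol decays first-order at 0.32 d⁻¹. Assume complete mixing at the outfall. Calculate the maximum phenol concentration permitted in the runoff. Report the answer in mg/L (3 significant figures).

11.5 µg/L = 0.0115 mg/L.
Travel time to the compliance point: t = 1.1e+04/0.40 = 2.75e+04 s = 0.3183 d; decay factor exp(−0.32·0.3183) = 0.9032.
So the concentration just after mixing may be at most 0.0918/0.9032 = 0.1016 mg/L.
Mass balance: 0.1016·62.28 = 0.28·Cₑ + 62·0.0115.
Cₑ = (6.33 − 0.713) / 0.28 = 20.06 mg/L.

20.1 mg/L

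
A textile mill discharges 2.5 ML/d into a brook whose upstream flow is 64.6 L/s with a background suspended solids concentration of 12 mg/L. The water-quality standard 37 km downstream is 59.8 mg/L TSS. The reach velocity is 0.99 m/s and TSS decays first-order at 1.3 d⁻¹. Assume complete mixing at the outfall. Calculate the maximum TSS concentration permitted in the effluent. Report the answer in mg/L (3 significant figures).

312 mg/L

2.5 ML/d = 0.02894 m³/s.
64.6 L/s = 0.0646 m³/s.
Travel time to the compliance point: t = 3.7e+04/0.99 = 3.737e+04 s = 0.4326 d; decay factor exp(−1.3·0.4326) = 0.5699.
So the concentration just after mixing may be at most 59.8/0.5699 = 104.9 mg/L.
Mass balance: 104.9·0.09354 = 0.02894·Cₑ + 0.0646·12.
Cₑ = (9.815 − 0.7752) / 0.02894 = 312.4 mg/L.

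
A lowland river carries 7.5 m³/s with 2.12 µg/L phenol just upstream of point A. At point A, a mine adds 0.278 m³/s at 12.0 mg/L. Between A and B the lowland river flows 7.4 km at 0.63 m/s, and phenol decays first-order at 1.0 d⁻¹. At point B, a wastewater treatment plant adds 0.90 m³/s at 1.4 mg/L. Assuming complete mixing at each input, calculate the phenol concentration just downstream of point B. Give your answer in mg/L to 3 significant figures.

2.12 µg/L = 0.00212 mg/L.
After input A: C = (7.5·0.00212 + 0.278·12) / 7.778 = 0.4309 mg/L.
Over the 7.4 km reach to input B (t = 1.175e+04 s = 0.1359 d), decay gives C = 0.4309·exp(−1.0·0.1359) = 0.3762 mg/L.
After input B: C = (7.778·0.3762 + 0.9·1.4) / 8.678 = 0.4823 mg/L.

0.482 mg/L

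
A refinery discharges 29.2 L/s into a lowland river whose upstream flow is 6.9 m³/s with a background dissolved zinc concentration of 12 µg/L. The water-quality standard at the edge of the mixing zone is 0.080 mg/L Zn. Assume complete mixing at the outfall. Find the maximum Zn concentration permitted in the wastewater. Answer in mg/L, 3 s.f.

16.1 mg/L

29.2 L/s = 0.0292 m³/s.
12 µg/L = 0.012 mg/L.
Mass balance: 0.08·6.929 = 0.0292·Cₑ + 6.9·0.012.
Cₑ = (0.5543 − 0.0828) / 0.0292 = 16.15 mg/L.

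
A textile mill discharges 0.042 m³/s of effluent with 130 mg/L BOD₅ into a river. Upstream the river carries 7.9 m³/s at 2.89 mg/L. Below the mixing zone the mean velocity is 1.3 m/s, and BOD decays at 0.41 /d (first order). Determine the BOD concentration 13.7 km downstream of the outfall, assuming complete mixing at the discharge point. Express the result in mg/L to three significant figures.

After complete mixing, C₀ = (0.042·130 + 7.9·2.89) / 7.942 = 3.562 mg/L.
Travel time t = 1.37e+04 m / 1.3 m/s = 1.054e+04 s = 0.122 d.
C = 3.562·exp(−0.41·0.122) = 3.562·0.9512 = 3.388 mg/L.

3.39 mg/L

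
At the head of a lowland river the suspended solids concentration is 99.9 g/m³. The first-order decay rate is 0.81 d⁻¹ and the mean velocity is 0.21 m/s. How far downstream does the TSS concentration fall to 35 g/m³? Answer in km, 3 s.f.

From C = C₀·e^(−kt), t = ln(C₀/C)/k = ln(99.9/35)/0.81 = 1.049/0.81 = 1.295 d.
Distance = v·t = 0.21 m/s × 1.119e+05 s = 2.349e+04 m = 23.49 km.

23.5 km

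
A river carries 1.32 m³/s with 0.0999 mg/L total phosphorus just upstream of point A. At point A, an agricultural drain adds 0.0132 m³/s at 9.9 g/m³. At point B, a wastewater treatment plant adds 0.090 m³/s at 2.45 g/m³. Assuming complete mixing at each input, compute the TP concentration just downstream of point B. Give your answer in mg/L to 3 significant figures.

0.339 mg/L

After input A: C = (1.32·0.0999 + 0.0132·9.9) / 1.333 = 0.1969 mg/L.
After input B: C = (1.333·0.1969 + 0.09·2.45) / 1.423 = 0.3394 mg/L.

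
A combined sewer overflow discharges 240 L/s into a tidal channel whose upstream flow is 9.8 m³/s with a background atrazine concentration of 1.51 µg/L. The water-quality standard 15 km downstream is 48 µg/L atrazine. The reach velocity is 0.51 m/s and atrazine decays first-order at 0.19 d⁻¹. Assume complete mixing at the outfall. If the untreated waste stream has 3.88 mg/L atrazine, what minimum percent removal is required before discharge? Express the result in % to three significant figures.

46.4 %

240 L/s = 0.24 m³/s.
1.51 µg/L = 0.00151 mg/L.
48 µg/L = 0.048 mg/L.
Travel time to the compliance point: t = 1.5e+04/0.51 = 2.941e+04 s = 0.3404 d; decay factor exp(−0.19·0.3404) = 0.9374.
So the concentration just after mixing may be at most 0.048/0.9374 = 0.05121 mg/L.
Mass balance: 0.05121·10.04 = 0.24·Cₑ + 9.8·0.00151.
Cₑ = (0.5141 − 0.0148) / 0.24 = 2.081 mg/L.
Required removal = 1 − 2.081/3.88 = 46.38 %.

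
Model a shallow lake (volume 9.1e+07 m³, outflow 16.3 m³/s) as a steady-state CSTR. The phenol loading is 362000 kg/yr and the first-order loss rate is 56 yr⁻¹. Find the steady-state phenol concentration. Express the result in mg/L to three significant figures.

Outflow Q = 16.3 m³/s × 3.156e+07 s/yr = 5.144e+08 m³/yr.
Steady-state CSTR mass balance: W = Q·C + k·V·C, so C = W/(Q + kV).
Q + kV = 5.144e+08 + 56·9.1e+07 = 5.61e+09 m³/yr.
C = 362000/5.61e+09 = 6.452e-05 kg/m³ = 0.06452 mg/L.

0.0645 mg/L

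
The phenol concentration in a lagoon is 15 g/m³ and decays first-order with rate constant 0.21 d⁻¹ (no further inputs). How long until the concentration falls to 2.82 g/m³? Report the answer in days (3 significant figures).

t = ln(C₀/C)/k = ln(15/2.82)/0.21 = 1.671/0.21 = 7.959 d.

7.96 d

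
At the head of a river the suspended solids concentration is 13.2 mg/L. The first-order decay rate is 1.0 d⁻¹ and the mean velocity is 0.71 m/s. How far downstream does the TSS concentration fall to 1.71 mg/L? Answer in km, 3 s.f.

125 km

From C = C₀·e^(−kt), t = ln(C₀/C)/k = ln(13.2/1.71)/1.0 = 2.044/1.0 = 2.044 d.
Distance = v·t = 0.71 m/s × 1.766e+05 s = 1.254e+05 m = 125.4 km.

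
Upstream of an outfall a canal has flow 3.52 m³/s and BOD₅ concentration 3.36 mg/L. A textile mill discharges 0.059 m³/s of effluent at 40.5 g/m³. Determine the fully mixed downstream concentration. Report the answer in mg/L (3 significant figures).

Conservation of mass across the mixing zone: C = (0.059·40.5 + 3.52·3.36) / (0.059 + 3.52) = 14.22/3.579 = 3.972 mg/L.

3.97 mg/L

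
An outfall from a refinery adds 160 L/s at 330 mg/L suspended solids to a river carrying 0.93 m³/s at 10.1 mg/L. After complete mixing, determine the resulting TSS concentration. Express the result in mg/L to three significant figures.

57.1 mg/L

160 L/s = 0.16 m³/s.
Flow-weighted mixing gives C = (0.16·330 + 0.93·10.1) / (0.16 + 0.93) = 62.19/1.09 = 57.06 mg/L.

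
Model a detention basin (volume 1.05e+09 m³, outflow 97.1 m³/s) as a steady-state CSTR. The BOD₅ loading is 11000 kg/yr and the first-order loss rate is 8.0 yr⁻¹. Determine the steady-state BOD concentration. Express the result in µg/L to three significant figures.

Outflow Q = 97.1 m³/s × 3.156e+07 s/yr = 3.064e+09 m³/yr.
Steady-state CSTR mass balance: W = Q·C + k·V·C, so C = W/(Q + kV).
Q + kV = 3.064e+09 + 8.0·1.05e+09 = 1.146e+10 m³/yr.
C = 11000/1.146e+10 = 9.595e-07 kg/m³ = 0.0009595 mg/L = 0.9595 µg/L.

0.960 µg/L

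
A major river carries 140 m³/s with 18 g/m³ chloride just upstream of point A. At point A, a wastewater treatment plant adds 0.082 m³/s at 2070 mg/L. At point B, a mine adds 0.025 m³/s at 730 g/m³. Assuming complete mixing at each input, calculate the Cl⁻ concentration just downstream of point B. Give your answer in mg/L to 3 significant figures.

After input A: C = (140·18 + 0.082·2070) / 140.1 = 19.2 mg/L.
After input B: C = (140.1·19.2 + 0.025·730) / 140.1 = 19.33 mg/L.

19.3 mg/L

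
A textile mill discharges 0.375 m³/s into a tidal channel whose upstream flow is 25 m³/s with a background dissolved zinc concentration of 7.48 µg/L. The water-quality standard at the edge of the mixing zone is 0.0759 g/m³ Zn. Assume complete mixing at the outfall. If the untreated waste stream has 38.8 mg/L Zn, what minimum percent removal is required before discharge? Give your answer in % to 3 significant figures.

7.48 µg/L = 0.00748 mg/L.
Mass balance: 0.0759·25.38 = 0.375·Cₑ + 25·0.00748.
Cₑ = (1.926 − 0.187) / 0.375 = 4.637 mg/L.
Required removal = 1 − 4.637/38.8 = 88.05 %.

88.0 %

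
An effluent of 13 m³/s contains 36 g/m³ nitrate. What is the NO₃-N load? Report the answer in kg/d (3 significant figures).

40400 kg/d

Mass flux = Q·C = 13 m³/s × 36 g/m³ = 468 g/s.
= 468 g/s × 86.4 = 4.044e+04 kg/d.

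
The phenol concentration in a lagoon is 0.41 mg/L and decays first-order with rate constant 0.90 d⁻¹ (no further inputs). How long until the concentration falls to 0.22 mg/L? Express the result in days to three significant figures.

t = ln(C₀/C)/k = ln(0.41/0.22)/0.90 = 0.6225/0.90 = 0.6917 d.

0.692 d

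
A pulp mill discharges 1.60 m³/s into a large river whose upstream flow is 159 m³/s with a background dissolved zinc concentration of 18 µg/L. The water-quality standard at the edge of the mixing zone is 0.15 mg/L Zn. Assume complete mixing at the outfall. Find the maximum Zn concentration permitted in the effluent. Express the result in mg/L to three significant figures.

13.3 mg/L

18 µg/L = 0.018 mg/L.
Mass balance: 0.15·160.6 = 1.6·Cₑ + 159·0.018.
Cₑ = (24.09 − 2.862) / 1.6 = 13.27 mg/L.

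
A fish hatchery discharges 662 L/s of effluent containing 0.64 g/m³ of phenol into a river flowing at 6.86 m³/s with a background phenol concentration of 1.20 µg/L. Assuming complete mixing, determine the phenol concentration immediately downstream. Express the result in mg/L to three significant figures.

0.0574 mg/L

662 L/s = 0.662 m³/s.
1.20 µg/L = 0.0012 mg/L.
Flow-weighted mixing gives C = (0.662·0.64 + 6.86·0.0012) / (0.662 + 6.86) = 0.4319/7.522 = 0.05742 mg/L.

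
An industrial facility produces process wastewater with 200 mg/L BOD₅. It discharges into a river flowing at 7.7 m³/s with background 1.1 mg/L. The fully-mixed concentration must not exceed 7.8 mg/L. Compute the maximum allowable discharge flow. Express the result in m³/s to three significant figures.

Mass balance at complete mixing: C_std·(Q_w + Q_r) = Q_w·C_e + Q_r·C_b.
Rearranging, Q_w = Q_r·(C_std − C_b)/(C_e − C_std) = 7.7·(7.8 − 1.1) / (200 − 7.8) = 0.2684 m³/s.

0.268 m³/s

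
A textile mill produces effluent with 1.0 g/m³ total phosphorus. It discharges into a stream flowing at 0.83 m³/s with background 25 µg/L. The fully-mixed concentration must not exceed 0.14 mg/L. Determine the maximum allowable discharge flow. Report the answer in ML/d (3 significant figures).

25 µg/L = 0.025 mg/L.
Mass balance at complete mixing: C_std·(Q_w + Q_r) = Q_w·C_e + Q_r·C_b.
Rearranging, Q_w = Q_r·(C_std − C_b)/(C_e − C_std) = 0.83·(0.14 − 0.025) / (1 − 0.14) = 0.111 m³/s.
= 9.589 ML/d.

9.59 ML/d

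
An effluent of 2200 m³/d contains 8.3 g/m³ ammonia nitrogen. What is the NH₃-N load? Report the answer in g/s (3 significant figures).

0.211 g/s

2200 m³/d = 0.02546 m³/s.
Mass flux = Q·C = 0.02546 m³/s × 8.3 g/m³ = 0.2113 g/s.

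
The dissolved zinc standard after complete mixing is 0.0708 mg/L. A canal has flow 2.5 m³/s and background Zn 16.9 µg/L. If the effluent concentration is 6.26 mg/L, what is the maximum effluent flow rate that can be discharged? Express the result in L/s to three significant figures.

16.9 µg/L = 0.0169 mg/L.
Mass balance at complete mixing: C_std·(Q_w + Q_r) = Q_w·C_e + Q_r·C_b.
Rearranging, Q_w = Q_r·(C_std − C_b)/(C_e − C_std) = 2.5·(0.0708 − 0.0169) / (6.26 − 0.0708) = 0.02177 m³/s.
= 21.77 L/s.

21.8 L/s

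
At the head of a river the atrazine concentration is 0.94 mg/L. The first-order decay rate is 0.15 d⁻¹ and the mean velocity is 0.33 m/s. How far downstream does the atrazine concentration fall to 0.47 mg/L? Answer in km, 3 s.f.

132 km

From C = C₀·e^(−kt), t = ln(C₀/C)/k = ln(0.94/0.47)/0.15 = 0.6931/0.15 = 4.621 d.
Distance = v·t = 0.33 m/s × 3.993e+05 s = 1.318e+05 m = 131.8 km.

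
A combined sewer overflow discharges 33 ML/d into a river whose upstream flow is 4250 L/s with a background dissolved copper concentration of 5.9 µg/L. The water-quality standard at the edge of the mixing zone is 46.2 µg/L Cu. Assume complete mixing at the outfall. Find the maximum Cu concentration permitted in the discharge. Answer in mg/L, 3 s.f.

0.495 mg/L

33 ML/d = 0.3819 m³/s.
4250 L/s = 4.25 m³/s.
5.9 µg/L = 0.0059 mg/L.
46.2 µg/L = 0.0462 mg/L.
Mass balance: 0.0462·4.632 = 0.3819·Cₑ + 4.25·0.0059.
Cₑ = (0.214 − 0.02508) / 0.3819 = 0.4946 mg/L.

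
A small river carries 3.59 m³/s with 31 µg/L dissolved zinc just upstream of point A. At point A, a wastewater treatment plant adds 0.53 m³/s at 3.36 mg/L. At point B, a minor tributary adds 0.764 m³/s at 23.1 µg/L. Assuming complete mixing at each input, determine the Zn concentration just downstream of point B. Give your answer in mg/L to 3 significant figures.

0.391 mg/L

31 µg/L = 0.031 mg/L.
After input A: C = (3.59·0.031 + 0.53·3.36) / 4.12 = 0.4592 mg/L.
23.1 µg/L = 0.0231 mg/L.
After input B: C = (4.12·0.4592 + 0.764·0.0231) / 4.884 = 0.391 mg/L.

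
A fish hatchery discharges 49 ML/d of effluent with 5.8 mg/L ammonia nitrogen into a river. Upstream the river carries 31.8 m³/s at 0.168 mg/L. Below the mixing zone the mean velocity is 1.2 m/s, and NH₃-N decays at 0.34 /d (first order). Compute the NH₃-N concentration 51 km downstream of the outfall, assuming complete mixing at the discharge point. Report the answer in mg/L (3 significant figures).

0.226 mg/L

49 ML/d = 0.5671 m³/s.
After complete mixing, C₀ = (0.5671·5.8 + 31.8·0.168) / 32.37 = 0.2667 mg/L.
Travel time t = 5.1e+04 m / 1.2 m/s = 4.25e+04 s = 0.4919 d.
C = 0.2667·exp(−0.34·0.4919) = 0.2667·0.846 = 0.2256 mg/L.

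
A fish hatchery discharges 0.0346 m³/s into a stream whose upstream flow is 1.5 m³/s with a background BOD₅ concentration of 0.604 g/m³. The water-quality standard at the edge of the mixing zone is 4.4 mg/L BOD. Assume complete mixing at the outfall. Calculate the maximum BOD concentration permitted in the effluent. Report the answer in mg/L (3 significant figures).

169 mg/L

Mass balance: 4.4·1.535 = 0.0346·Cₑ + 1.5·0.604.
Cₑ = (6.752 − 0.906) / 0.0346 = 169 mg/L.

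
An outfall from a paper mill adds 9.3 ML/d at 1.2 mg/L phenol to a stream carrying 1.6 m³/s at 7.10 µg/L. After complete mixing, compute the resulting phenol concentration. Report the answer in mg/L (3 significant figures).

0.0823 mg/L

9.3 ML/d = 0.1076 m³/s.
7.10 µg/L = 0.0071 mg/L.
Flow-weighted mixing gives C = (0.1076·1.2 + 1.6·0.0071) / (0.1076 + 1.6) = 0.1405/1.708 = 0.08229 mg/L.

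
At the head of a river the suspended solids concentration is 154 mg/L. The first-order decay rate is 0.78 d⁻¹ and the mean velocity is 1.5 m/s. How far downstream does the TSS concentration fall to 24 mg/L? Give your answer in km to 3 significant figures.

From C = C₀·e^(−kt), t = ln(C₀/C)/k = ln(154/24)/0.78 = 1.859/0.78 = 2.383 d.
Distance = v·t = 1.5 m/s × 2.059e+05 s = 3.089e+05 m = 308.9 km.

309 km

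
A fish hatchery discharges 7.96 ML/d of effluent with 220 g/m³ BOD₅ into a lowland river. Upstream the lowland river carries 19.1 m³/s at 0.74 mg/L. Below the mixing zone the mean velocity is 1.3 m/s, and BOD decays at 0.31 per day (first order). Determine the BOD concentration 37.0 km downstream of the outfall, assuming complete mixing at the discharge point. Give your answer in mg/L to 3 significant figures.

1.62 mg/L

7.96 ML/d = 0.09213 m³/s.
After complete mixing, C₀ = (0.09213·220 + 19.1·0.74) / 19.19 = 1.793 mg/L.
Travel time t = 3.7e+04 m / 1.3 m/s = 2.846e+04 s = 0.3294 d.
C = 1.793·exp(−0.31·0.3294) = 1.793·0.9029 = 1.619 mg/L.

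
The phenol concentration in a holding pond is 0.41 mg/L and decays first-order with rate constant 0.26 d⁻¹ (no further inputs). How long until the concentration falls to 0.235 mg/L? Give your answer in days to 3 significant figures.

2.14 d

t = ln(C₀/C)/k = ln(0.41/0.235)/0.26 = 0.5566/0.26 = 2.141 d.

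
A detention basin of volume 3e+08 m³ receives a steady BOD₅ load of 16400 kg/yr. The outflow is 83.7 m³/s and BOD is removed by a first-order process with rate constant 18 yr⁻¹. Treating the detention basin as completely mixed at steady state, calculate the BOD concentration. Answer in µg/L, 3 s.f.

2.04 µg/L

Outflow Q = 83.7 m³/s × 3.156e+07 s/yr = 2.641e+09 m³/yr.
Steady-state CSTR mass balance: W = Q·C + k·V·C, so C = W/(Q + kV).
Q + kV = 2.641e+09 + 18·3e+08 = 8.041e+09 m³/yr.
C = 16400/8.041e+09 = 2.039e-06 kg/m³ = 0.002039 mg/L = 2.039 µg/L.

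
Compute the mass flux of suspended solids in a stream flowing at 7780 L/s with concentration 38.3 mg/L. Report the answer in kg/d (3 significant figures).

25700 kg/d

7780 L/s = 7.78 m³/s.
Mass flux = Q·C = 7.78 m³/s × 38.3 g/m³ = 298 g/s.
= 298 g/s × 86.4 = 2.574e+04 kg/d.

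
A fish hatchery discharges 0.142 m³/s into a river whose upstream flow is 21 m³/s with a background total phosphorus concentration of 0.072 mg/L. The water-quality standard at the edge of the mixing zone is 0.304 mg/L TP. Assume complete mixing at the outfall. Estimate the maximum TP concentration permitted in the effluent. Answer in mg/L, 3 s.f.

Mass balance: 0.304·21.14 = 0.142·Cₑ + 21·0.072.
Cₑ = (6.427 − 1.512) / 0.142 = 34.61 mg/L.

34.6 mg/L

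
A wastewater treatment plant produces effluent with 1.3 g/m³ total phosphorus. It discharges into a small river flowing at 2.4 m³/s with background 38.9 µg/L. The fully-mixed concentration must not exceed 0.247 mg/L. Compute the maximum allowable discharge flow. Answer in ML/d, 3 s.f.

41.0 ML/d

38.9 µg/L = 0.0389 mg/L.
Mass balance at complete mixing: C_std·(Q_w + Q_r) = Q_w·C_e + Q_r·C_b.
Rearranging, Q_w = Q_r·(C_std − C_b)/(C_e − C_std) = 2.4·(0.247 − 0.0389) / (1.3 − 0.247) = 0.4743 m³/s.
= 40.98 ML/d.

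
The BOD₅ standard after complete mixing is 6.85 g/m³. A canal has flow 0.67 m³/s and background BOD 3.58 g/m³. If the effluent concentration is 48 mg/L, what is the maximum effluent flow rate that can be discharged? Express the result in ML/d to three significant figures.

Mass balance at complete mixing: C_std·(Q_w + Q_r) = Q_w·C_e + Q_r·C_b.
Rearranging, Q_w = Q_r·(C_std − C_b)/(C_e − C_std) = 0.67·(6.85 − 3.58) / (48 − 6.85) = 0.05324 m³/s.
= 4.6 ML/d.

4.60 ML/d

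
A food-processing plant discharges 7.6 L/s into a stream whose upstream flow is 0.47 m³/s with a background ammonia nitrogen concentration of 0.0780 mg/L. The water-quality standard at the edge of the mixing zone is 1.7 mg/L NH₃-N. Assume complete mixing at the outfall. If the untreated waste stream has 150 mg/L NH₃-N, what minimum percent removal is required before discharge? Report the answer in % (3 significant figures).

7.6 L/s = 0.0076 m³/s.
Mass balance: 1.7·0.4776 = 0.0076·Cₑ + 0.47·0.078.
Cₑ = (0.8119 − 0.03666) / 0.0076 = 102 mg/L.
Required removal = 1 − 102/150 = 31.99 %.

32.0 %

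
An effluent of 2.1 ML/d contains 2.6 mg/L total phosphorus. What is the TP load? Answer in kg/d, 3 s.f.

2.1 ML/d = 0.02431 m³/s.
Mass flux = Q·C = 0.02431 m³/s × 2.6 g/m³ = 0.06319 g/s.
= 0.06319 g/s × 86.4 = 5.46 kg/d.

5.46 kg/d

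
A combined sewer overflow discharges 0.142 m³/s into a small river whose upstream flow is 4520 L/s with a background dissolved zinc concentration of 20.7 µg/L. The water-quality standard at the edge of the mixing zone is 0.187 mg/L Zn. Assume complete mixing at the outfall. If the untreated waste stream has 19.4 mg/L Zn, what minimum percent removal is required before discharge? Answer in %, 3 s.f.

4520 L/s = 4.52 m³/s.
20.7 µg/L = 0.0207 mg/L.
Mass balance: 0.187·4.662 = 0.142·Cₑ + 4.52·0.0207.
Cₑ = (0.8718 − 0.09356) / 0.142 = 5.48 mg/L.
Required removal = 1 − 5.48/19.4 = 71.75 %.

71.8 %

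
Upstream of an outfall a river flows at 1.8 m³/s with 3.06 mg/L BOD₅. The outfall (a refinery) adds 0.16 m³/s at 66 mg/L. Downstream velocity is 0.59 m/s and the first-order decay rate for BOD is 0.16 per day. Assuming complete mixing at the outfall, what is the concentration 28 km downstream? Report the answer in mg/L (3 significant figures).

After complete mixing, C₀ = (0.16·66 + 1.8·3.06) / 1.96 = 8.198 mg/L.
Travel time t = 2.8e+04 m / 0.59 m/s = 4.746e+04 s = 0.5493 d.
C = 8.198·exp(−0.16·0.5493) = 8.198·0.9159 = 7.508 mg/L.

7.51 mg/L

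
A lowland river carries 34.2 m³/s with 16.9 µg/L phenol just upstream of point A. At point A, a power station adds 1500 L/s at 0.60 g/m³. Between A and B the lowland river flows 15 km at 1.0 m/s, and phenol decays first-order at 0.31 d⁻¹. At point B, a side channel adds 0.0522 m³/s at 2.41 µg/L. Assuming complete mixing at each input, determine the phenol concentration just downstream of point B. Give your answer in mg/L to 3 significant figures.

0.0392 mg/L

16.9 µg/L = 0.0169 mg/L.
1500 L/s = 1.5 m³/s.
After input A: C = (34.2·0.0169 + 1.5·0.6) / 35.7 = 0.0414 mg/L.
Over the 15 km reach to input B (t = 1.5e+04 s = 0.1736 d), decay gives C = 0.0414·exp(−0.31·0.1736) = 0.03923 mg/L.
2.41 µg/L = 0.00241 mg/L.
After input B: C = (35.7·0.03923 + 0.0522·0.00241) / 35.75 = 0.03918 mg/L.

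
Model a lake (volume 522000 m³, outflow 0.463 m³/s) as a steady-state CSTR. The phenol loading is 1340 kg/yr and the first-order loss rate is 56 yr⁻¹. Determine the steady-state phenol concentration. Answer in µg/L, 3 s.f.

30.6 µg/L

Outflow Q = 0.463 m³/s × 3.156e+07 s/yr = 1.461e+07 m³/yr.
Steady-state CSTR mass balance: W = Q·C + k·V·C, so C = W/(Q + kV).
Q + kV = 1.461e+07 + 56·522000 = 4.384e+07 m³/yr.
C = 1340/4.384e+07 = 3.056e-05 kg/m³ = 0.03056 mg/L = 30.56 µg/L.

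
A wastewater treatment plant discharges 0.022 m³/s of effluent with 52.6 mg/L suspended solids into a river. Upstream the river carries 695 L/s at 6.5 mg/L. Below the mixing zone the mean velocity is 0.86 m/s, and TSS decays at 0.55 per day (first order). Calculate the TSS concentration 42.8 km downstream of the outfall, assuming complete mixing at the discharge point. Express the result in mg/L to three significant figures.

695 L/s = 0.695 m³/s.
After complete mixing, C₀ = (0.022·52.6 + 0.695·6.5) / 0.717 = 7.915 mg/L.
Travel time t = 4.28e+04 m / 0.86 m/s = 4.977e+04 s = 0.576 d.
C = 7.915·exp(−0.55·0.576) = 7.915·0.7285 = 5.765 mg/L.

5.77 mg/L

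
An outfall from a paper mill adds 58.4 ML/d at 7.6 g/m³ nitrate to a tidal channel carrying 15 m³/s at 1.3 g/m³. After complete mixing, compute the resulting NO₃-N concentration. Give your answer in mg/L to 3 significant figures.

1.57 mg/L

58.4 ML/d = 0.6759 m³/s.
By mass balance at complete mixing, C = (0.6759·7.6 + 15·1.3) / (0.6759 + 15) = 24.64/15.68 = 1.572 mg/L.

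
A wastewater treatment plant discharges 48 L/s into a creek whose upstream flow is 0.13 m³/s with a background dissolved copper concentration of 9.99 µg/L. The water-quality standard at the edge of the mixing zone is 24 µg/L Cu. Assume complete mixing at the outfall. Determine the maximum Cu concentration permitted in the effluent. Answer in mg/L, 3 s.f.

48 L/s = 0.048 m³/s.
9.99 µg/L = 0.00999 mg/L.
24 µg/L = 0.024 mg/L.
Mass balance: 0.024·0.178 = 0.048·Cₑ + 0.13·0.00999.
Cₑ = (0.004272 − 0.001299) / 0.048 = 0.06194 mg/L.

0.0619 mg/L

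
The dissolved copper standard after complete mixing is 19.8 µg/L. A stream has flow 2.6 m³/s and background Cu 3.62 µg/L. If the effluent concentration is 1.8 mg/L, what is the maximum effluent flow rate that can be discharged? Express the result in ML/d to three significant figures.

2.04 ML/d

3.62 µg/L = 0.00362 mg/L.
19.8 µg/L = 0.0198 mg/L.
Mass balance at complete mixing: C_std·(Q_w + Q_r) = Q_w·C_e + Q_r·C_b.
Rearranging, Q_w = Q_r·(C_std − C_b)/(C_e − C_std) = 2.6·(0.0198 − 0.00362) / (1.8 − 0.0198) = 0.02363 m³/s.
= 2.042 ML/d.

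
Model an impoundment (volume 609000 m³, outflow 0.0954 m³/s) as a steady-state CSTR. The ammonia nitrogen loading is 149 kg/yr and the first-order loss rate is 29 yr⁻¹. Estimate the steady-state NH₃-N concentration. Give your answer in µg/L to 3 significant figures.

Outflow Q = 0.0954 m³/s × 3.156e+07 s/yr = 3.011e+06 m³/yr.
Steady-state CSTR mass balance: W = Q·C + k·V·C, so C = W/(Q + kV).
Q + kV = 3.011e+06 + 29·609000 = 2.067e+07 m³/yr.
C = 149/2.067e+07 = 7.208e-06 kg/m³ = 0.007208 mg/L = 7.208 µg/L.

7.21 µg/L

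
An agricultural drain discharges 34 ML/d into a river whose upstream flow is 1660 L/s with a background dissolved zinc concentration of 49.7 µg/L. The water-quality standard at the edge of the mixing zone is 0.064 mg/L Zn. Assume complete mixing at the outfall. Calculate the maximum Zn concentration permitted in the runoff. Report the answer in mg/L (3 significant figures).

0.124 mg/L

34 ML/d = 0.3935 m³/s.
1660 L/s = 1.66 m³/s.
49.7 µg/L = 0.0497 mg/L.
Mass balance: 0.064·2.054 = 0.3935·Cₑ + 1.66·0.0497.
Cₑ = (0.1314 − 0.0825) / 0.3935 = 0.1243 mg/L.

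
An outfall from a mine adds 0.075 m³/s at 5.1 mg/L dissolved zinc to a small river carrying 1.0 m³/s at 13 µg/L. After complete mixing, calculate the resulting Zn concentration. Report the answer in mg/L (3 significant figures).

0.368 mg/L

13 µg/L = 0.013 mg/L.
Conservation of mass across the mixing zone: C = (0.075·5.1 + 1·0.013) / (0.075 + 1) = 0.3955/1.075 = 0.3679 mg/L.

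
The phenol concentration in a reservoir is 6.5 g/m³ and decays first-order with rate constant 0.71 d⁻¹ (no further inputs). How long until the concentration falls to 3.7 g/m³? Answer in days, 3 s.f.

0.794 d

t = ln(C₀/C)/k = ln(6.5/3.7)/0.71 = 0.5635/0.71 = 0.7936 d.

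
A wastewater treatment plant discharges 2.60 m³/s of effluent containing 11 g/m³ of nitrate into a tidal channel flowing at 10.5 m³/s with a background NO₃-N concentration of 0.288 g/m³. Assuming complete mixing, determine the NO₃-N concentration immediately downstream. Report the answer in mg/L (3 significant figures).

2.41 mg/L

Flow-weighted mixing gives C = (2.6·11 + 10.5·0.288) / (2.6 + 10.5) = 31.62/13.1 = 2.414 mg/L.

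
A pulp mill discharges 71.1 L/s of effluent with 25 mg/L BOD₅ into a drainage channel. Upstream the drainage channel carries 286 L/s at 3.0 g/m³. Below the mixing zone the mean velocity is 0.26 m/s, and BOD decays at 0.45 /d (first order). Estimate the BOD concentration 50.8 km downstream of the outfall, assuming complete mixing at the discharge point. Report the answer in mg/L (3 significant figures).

71.1 L/s = 0.0711 m³/s.
286 L/s = 0.286 m³/s.
After complete mixing, C₀ = (0.0711·25 + 0.286·3) / 0.3571 = 7.38 mg/L.
Travel time t = 5.08e+04 m / 0.26 m/s = 1.954e+05 s = 2.261 d.
C = 7.38·exp(−0.45·2.261) = 7.38·0.3615 = 2.668 mg/L.

2.67 mg/L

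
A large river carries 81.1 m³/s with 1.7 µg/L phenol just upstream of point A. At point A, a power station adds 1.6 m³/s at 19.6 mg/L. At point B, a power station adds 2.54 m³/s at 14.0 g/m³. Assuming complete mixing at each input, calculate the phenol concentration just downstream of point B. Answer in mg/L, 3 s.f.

1.7 µg/L = 0.0017 mg/L.
After input A: C = (81.1·0.0017 + 1.6·19.6) / 82.7 = 0.3809 mg/L.
After input B: C = (82.7·0.3809 + 2.54·14) / 85.24 = 0.7867 mg/L.

0.787 mg/L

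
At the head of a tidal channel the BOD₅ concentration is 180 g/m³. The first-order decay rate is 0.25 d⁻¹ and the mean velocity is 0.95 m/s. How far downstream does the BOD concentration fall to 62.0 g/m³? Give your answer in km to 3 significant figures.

350 km

From C = C₀·e^(−kt), t = ln(C₀/C)/k = ln(180/62.0)/0.25 = 1.066/0.25 = 4.263 d.
Distance = v·t = 0.95 m/s × 3.683e+05 s = 3.499e+05 m = 349.9 km.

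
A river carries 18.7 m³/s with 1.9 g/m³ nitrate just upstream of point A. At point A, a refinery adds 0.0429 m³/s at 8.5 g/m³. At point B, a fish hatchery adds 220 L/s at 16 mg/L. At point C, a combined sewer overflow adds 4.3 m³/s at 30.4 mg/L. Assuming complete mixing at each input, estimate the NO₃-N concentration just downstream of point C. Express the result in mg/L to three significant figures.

After input A: C = (18.7·1.9 + 0.0429·8.5) / 18.74 = 1.915 mg/L.
220 L/s = 0.22 m³/s.
After input B: C = (18.74·1.915 + 0.22·16) / 18.96 = 2.079 mg/L.
After input C: C = (18.96·2.079 + 4.3·30.4) / 23.26 = 7.314 mg/L.

7.31 mg/L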